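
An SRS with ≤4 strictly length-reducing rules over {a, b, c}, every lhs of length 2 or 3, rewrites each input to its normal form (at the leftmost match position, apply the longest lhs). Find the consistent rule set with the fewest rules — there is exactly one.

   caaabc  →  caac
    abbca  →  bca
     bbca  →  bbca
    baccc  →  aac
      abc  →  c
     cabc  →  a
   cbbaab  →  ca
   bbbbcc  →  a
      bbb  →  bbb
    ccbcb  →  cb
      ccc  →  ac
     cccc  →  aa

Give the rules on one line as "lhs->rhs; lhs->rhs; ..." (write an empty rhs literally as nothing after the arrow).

  | caaabc => caac
  | abbca => bca
  | bbca
  | baccc => accc => aac

ab->; ba->a; cc->a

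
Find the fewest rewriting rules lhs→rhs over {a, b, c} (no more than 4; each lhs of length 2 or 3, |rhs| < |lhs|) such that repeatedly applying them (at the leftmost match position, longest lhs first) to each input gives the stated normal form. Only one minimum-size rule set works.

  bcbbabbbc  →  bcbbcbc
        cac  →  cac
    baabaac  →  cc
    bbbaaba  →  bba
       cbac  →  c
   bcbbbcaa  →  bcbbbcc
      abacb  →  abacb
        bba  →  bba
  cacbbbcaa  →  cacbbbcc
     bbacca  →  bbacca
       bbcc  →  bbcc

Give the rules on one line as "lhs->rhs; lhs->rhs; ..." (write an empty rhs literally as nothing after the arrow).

  | bcbbabbbc => bcbbcbc
  | cac
  | baabaac => acbaac => aac => cc
  | bbbaaba => bbacba => bba

aa->c; abb->c; baa->ac; cba->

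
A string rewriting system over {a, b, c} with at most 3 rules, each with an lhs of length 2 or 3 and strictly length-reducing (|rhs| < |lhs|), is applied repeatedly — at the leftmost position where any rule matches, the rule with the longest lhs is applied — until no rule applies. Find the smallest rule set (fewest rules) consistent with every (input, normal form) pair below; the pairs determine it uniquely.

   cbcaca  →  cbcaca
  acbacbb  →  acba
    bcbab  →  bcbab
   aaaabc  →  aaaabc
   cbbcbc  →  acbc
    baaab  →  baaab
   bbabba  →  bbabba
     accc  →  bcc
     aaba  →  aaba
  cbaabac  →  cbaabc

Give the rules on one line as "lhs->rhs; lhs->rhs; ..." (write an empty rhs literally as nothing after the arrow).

  | cbcaca
  | acbacbb => acbcbb => acba
  | bcbab
  | aaaabc

acc->bc; bac->bc; cbb->a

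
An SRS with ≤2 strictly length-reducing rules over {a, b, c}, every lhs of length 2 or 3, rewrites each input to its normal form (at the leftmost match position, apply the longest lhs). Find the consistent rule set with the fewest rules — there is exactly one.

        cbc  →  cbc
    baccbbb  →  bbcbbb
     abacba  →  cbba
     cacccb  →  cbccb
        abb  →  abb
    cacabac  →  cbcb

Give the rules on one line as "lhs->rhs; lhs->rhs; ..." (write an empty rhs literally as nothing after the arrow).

aba->ca; ac->b

  | cbc
  | baccbbb => bbcbbb
  | abacba => cacba => cbba
  | cacccb => cbccb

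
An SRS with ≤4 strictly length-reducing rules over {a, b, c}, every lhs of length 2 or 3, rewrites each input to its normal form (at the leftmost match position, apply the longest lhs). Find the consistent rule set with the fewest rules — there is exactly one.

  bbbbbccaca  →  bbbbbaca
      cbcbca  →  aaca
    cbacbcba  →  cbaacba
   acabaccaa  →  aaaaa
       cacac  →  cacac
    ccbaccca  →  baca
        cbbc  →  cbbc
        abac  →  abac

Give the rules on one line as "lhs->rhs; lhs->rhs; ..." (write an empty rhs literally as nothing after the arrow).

  | bbbbbccaca => bbbbbaca
  | cbcbca => acbca => aaca
  | cbacbcba => cbaacba
  | acabaccaa => aaaccaa => aaaaa

cab->a; cbc->ac; cc->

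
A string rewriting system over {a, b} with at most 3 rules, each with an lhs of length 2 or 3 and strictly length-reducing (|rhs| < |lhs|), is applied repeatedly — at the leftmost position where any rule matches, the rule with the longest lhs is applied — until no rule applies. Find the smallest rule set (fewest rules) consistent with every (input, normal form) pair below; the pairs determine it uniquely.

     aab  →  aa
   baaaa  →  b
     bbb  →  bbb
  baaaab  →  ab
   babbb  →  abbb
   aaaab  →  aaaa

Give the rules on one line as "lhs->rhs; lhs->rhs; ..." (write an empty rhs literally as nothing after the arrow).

  | aab => aa
  | baaaa => baaa => baa => ba => b
  | bbb
  | baaaab => baaab => baab => bab => ab

aab->aa; ba->b; bab->ab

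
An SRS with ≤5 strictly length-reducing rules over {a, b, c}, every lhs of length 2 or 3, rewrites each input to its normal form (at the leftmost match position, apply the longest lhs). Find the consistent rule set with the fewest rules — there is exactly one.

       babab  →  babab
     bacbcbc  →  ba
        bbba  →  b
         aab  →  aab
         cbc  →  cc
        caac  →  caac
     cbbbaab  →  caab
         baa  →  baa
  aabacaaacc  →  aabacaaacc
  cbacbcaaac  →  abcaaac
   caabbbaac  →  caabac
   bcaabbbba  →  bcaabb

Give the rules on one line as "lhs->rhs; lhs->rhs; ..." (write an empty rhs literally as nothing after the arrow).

bba->; cac->a; cb->c; ccc->

  | babab
  | bacbcbc => baccbc => baccc => ba
  | bbba => b
  | aab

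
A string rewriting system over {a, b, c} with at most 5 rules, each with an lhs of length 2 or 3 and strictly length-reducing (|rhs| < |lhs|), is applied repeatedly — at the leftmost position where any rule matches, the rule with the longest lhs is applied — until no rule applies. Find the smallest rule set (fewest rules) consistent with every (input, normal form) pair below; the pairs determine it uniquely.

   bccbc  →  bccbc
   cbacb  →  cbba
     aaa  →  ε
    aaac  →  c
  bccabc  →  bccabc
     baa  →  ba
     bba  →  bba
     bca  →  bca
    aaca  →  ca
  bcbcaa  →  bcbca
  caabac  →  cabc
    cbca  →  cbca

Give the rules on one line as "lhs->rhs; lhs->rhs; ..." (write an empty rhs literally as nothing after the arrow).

aa->a; aaa->; ac->c; acb->ba

  | bccbc
  | cbacb => cbba
  | aaa => ε
  | aaac => c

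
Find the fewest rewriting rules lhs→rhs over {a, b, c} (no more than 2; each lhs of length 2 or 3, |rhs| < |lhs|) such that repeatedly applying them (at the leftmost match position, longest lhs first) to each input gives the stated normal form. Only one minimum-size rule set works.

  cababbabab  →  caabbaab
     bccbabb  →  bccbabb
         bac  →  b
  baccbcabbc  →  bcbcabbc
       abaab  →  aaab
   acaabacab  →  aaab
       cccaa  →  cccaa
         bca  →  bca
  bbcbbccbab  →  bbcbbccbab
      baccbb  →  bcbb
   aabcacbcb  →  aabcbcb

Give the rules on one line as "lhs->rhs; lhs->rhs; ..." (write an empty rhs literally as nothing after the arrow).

  | cababbabab => caabbabab => caabbaab
  | bccbabb
  | bac => b
  | baccbcabbc => bcbcabbc

aba->aa; ac->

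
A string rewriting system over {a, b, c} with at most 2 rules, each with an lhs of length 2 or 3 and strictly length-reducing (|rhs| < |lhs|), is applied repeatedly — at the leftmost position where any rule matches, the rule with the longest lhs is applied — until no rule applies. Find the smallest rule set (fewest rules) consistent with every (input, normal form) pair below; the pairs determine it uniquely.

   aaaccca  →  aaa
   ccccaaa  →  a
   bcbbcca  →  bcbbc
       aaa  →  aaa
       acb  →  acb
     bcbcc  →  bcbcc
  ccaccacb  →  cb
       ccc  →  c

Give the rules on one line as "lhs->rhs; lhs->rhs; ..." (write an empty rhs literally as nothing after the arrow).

ca->; ccc->c

  | aaaccca => aaaca => aaa
  | ccccaaa => ccaaa => caa => a
  | bcbbcca => bcbbc
  | aaa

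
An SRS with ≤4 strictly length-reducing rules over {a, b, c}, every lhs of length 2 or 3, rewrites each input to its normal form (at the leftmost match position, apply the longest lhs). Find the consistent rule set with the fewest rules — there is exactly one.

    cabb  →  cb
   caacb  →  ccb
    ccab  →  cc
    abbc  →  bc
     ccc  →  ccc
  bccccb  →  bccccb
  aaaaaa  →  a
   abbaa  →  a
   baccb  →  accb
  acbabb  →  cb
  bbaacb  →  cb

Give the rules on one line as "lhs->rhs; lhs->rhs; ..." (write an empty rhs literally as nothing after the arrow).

aa->a; ab->; acb->cb; ba->a

  | cabb => cb
  | caacb => cacb => ccb
  | ccab => cc
  | abbc => bc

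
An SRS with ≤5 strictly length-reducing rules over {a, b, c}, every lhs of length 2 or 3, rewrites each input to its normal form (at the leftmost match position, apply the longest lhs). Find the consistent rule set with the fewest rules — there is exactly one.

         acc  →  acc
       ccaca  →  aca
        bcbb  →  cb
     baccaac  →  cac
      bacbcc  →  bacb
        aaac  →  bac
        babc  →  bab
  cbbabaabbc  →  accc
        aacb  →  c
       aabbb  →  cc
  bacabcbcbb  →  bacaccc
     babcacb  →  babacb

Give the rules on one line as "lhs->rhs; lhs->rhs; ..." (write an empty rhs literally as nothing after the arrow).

  | acc
  | ccaca => aca
  | bcbb => bbb => cb
  | baccaac => baaac => bbac => cac

aa->b; bb->c; bc->b; cca->a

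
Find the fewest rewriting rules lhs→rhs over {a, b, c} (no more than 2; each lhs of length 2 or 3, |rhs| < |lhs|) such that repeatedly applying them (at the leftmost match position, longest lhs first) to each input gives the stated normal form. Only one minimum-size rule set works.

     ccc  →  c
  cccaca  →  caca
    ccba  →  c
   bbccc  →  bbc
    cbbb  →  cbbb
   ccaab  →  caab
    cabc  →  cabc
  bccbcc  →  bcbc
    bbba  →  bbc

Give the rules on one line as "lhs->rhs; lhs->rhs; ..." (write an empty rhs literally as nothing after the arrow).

  | ccc => cc => c
  | cccaca => ccaca => caca
  | ccba => cba => cc => c
  | bbccc => bbcc => bbc

ba->c; cc->c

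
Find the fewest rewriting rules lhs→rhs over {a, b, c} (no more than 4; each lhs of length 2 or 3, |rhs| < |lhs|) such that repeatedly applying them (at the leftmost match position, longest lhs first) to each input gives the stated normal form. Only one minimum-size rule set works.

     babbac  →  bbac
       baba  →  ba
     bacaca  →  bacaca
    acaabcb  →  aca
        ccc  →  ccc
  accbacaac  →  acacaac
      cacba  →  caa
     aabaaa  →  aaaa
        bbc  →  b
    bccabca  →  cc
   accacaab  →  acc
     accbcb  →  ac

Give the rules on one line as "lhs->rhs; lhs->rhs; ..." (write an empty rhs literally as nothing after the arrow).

  | babbac => bbac
  | baba => ba
  | bacaca
  | acaabcb => acacb => aca

ab->; bc->; cb->; cca->cc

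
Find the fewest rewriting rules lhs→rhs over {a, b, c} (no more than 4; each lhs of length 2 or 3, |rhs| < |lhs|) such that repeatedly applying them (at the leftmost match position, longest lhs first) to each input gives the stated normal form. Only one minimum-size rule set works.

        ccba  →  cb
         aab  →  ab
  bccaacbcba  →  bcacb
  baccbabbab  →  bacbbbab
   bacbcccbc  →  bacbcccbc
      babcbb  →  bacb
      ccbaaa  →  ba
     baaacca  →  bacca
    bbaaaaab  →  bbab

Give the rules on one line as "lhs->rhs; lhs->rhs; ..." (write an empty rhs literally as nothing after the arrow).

aa->a; bcb->c; caa->ab; cba->b

  | ccba => cb
  | aab => ab
  | bccaacbcba => bcabcbcba => bcaccba => bcacb
  | baccbabbab => bacbbbab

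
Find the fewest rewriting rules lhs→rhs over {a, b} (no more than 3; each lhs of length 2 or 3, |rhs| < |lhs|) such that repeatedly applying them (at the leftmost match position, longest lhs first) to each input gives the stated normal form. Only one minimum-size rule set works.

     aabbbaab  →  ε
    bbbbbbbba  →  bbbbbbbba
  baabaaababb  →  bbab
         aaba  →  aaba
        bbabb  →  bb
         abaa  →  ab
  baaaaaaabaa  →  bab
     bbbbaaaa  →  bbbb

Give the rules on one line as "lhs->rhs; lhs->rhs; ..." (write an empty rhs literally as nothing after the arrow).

abb->; baa->b

  | aabbbaab => abaab => abb => ε
  | bbbbbbbba
  | baabaaababb => bbaaababb => bbababb => bbab
  | aaba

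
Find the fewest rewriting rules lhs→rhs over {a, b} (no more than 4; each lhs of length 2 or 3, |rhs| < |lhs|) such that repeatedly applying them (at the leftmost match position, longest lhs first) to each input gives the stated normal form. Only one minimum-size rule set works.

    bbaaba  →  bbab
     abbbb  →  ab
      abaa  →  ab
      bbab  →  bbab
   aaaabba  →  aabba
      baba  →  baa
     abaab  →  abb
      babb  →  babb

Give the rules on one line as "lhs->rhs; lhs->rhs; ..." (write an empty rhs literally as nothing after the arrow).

  | bbaaba => bbaaa => bbab
  | abbbb => ab
  | abaa => aaa => ab
  | bbab

aaa->ab; aba->aa; bbb->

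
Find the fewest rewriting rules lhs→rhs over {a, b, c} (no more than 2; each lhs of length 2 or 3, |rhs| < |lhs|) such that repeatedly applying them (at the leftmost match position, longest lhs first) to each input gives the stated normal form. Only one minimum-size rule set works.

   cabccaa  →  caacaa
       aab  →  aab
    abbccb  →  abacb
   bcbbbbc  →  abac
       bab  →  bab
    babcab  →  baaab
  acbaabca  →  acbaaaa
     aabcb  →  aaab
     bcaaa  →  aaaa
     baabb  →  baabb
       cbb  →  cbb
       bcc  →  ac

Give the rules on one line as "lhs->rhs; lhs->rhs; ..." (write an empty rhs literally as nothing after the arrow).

bba->ac; bc->a

  | cabccaa => caacaa
  | aab
  | abbccb => abacb
  | bcbbbbc => abbbbc => abbba => abac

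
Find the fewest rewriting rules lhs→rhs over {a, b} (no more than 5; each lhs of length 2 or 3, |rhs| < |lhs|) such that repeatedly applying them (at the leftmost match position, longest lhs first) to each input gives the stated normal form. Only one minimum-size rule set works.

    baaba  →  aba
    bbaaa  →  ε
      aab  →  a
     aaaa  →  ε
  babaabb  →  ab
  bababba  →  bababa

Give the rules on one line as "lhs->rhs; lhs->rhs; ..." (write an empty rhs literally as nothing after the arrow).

aa->; aab->a; baa->a; bb->b

  | baaba => aba
  | bbaaa => baaa => aa => ε
  | aab => a
  | aaaa => aa => ε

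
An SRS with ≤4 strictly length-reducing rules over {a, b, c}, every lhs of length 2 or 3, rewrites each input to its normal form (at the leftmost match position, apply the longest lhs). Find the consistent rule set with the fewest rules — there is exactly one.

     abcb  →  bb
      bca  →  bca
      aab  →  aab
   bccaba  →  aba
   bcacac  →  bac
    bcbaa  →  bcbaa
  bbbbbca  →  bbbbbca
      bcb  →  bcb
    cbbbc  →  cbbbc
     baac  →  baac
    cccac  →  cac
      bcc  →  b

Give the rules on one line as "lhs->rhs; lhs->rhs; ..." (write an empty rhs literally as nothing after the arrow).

abc->b; aca->ca; bab->ab; cc->

  | abcb => bb
  | bca
  | aab
  | bccaba => baba => aba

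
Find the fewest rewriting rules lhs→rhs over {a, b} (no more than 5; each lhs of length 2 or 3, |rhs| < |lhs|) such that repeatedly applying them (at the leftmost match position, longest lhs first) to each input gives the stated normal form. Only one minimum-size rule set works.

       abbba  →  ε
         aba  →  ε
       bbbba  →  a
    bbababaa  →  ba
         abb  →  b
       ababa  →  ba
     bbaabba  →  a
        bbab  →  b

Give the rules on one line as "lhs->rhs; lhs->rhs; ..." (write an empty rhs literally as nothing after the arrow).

aa->b; aba->; bb->a; bba->

  | abbba => aaba => bba => ε
  | aba => ε
  | bbbba => abba => a
  | bbababaa => babaa => ba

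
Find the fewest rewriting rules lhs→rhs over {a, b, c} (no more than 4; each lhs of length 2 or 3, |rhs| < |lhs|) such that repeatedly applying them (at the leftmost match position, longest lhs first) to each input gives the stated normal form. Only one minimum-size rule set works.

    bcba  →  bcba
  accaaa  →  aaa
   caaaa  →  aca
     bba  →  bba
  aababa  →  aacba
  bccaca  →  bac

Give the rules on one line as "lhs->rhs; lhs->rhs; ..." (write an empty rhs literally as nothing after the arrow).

aba->ac; caa->ab; cac->aa

  | bcba
  | accaaa => acaba => acac => aaa
  | caaaa => abaa => aca
  | bba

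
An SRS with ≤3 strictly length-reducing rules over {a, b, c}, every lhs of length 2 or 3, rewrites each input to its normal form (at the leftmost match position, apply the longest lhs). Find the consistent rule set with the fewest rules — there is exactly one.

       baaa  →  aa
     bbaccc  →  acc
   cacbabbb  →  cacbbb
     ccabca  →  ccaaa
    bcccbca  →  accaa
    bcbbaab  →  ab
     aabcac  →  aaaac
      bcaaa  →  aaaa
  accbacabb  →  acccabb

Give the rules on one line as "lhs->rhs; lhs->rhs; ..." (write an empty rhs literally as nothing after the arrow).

  | baaa => aa
  | bbaccc => bccc => acc
  | cacbabbb => cacbbb
  | ccabca => ccaaa

ba->; bc->a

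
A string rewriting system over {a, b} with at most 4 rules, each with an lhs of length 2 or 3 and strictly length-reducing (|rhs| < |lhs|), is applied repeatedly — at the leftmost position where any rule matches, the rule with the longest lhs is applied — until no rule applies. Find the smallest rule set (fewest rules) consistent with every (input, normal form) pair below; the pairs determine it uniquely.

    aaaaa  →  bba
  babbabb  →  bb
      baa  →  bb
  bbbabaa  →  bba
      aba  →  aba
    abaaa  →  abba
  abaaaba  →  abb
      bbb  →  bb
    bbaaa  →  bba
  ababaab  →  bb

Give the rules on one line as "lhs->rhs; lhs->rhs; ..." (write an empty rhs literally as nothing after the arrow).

  | aaaaa => baaa => bba
  | babbabb => ababb => aab => bb
  | baa => bb
  | bbbabaa => bbabaa => baaa => bba

aa->b; bab->a; bbb->bb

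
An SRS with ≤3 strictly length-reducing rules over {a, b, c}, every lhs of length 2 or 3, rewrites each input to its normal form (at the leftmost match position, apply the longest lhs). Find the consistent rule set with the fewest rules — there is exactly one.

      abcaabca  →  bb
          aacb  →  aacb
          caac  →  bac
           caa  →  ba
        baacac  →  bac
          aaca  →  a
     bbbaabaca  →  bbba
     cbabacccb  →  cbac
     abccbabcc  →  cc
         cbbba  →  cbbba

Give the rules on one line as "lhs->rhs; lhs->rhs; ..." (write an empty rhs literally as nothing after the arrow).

  | abcaabca => caabca => babca => bca => bb
  | aacb
  | caac => bac
  | caa => ba

ab->; ca->b; ccb->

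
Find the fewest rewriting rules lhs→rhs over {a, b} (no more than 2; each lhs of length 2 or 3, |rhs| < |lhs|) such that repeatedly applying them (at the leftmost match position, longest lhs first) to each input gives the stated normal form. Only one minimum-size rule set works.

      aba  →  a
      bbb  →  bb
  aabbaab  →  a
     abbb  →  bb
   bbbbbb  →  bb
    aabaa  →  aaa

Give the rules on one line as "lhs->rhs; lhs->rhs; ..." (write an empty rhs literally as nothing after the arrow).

ab->; bbb->bb

  | aba => a
  | bbb => bb
  | aabbaab => abaab => aab => a
  | abbb => bb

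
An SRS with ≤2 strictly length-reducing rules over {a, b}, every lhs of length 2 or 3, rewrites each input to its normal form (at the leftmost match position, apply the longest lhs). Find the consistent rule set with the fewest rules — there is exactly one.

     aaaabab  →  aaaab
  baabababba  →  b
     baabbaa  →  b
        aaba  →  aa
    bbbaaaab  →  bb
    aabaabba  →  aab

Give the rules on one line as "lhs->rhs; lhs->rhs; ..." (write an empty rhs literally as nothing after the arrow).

  | aaaabab => aaaab
  | baabababba => bababba => babba => bba => b
  | baabbaa => bbaa => b
  | aaba => aa

ba->; baa->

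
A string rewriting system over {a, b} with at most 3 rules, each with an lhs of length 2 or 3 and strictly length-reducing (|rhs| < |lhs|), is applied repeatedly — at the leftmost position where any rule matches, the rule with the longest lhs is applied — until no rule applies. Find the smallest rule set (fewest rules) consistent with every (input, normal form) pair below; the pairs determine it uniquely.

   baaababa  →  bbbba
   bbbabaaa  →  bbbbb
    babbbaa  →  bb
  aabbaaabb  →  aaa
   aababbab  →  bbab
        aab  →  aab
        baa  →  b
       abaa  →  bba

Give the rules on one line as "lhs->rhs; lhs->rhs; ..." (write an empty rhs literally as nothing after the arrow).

  | baaababa => bababa => bbbba
  | bbbabaaa => bbbbbaa => bbbbb
  | babbbaa => bbaa => bb
  | aabbaaabb => aaaabb => aaa

aba->bb; abb->; baa->b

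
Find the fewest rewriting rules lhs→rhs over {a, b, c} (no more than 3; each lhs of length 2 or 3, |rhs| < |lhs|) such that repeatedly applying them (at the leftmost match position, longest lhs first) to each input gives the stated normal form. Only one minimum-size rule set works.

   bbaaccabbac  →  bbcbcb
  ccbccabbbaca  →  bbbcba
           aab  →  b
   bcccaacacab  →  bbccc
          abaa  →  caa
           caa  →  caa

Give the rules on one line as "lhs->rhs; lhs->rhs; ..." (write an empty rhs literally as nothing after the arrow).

ab->c; ac->b; ccb->bc

  | bbaaccabbac => bbabcabbac => bbccabbac => bbcccbac => bbcbcac => bbcbcb
  | ccbccabbbaca => bcccabbbaca => bccccbbaca => bccbcbaca => bbccbaca => bbbcaca => bbbcba
  | aab => ac => b
  | bcccaacacab => bcccabacab => bccccacab => bccccbab => bccbcab => bbccab => bbccc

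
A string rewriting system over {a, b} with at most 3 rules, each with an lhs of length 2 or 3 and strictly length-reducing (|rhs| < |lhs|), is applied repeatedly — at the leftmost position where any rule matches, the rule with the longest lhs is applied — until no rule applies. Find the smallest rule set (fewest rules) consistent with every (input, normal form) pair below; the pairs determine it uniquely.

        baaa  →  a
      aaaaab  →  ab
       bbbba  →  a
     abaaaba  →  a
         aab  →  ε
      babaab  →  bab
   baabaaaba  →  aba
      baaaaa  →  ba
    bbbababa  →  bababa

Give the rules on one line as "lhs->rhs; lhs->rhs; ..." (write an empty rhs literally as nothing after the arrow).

aa->b; bb->

  | baaa => bba => a
  | aaaaab => baaab => bbab => ab
  | bbbba => bba => a
  | abaaaba => abbaba => aaba => bba => a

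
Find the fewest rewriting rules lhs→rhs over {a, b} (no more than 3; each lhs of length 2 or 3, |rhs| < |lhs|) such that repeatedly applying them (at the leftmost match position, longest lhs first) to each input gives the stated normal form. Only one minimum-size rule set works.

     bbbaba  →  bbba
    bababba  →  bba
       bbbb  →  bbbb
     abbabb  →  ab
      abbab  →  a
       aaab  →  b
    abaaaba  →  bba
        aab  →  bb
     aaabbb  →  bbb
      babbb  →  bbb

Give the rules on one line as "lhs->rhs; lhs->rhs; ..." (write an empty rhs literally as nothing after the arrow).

aa->b; aba->; bab->aa

  | bbbaba => bbaaa => bbba
  | bababba => aaabba => babba => aaba => bba
  | bbbb
  | abbabb => abaab => ab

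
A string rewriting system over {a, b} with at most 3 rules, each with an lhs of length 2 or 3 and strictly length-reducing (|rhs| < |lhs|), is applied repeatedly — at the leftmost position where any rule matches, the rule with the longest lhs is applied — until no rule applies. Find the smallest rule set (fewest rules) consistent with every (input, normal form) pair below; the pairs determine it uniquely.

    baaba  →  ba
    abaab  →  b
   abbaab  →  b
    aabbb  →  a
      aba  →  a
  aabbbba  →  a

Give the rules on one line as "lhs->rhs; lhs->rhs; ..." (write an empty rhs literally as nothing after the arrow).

  | baaba => baba => baa => ba
  | abaab => aaab => b
  | abbaab => abaab => aaab => b
  | aabbb => abbb => abb => ab => a

aa->a; aaa->; ab->a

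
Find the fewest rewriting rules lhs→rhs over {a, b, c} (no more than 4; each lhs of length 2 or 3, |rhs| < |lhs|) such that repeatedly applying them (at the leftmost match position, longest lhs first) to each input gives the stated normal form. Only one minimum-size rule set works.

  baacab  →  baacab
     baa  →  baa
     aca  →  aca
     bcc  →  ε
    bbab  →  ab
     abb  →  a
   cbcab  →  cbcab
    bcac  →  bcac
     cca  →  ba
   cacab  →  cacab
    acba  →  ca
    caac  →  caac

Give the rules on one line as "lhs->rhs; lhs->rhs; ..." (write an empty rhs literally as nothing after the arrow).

acb->c; bb->; cc->b

  | baacab
  | baa
  | aca
  | bcc => bb => ε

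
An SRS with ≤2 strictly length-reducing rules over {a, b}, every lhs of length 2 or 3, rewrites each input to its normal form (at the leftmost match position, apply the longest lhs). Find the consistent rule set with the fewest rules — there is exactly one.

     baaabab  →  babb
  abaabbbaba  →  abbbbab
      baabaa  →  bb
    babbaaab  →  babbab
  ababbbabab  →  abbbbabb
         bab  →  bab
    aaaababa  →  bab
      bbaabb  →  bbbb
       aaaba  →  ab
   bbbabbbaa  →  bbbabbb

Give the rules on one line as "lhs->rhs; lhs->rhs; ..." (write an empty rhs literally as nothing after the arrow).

  | baaabab => babab => babb
  | abaabbbaba => ababbbaba => abbbbaba => abbbbab
  | baabaa => bbaa => bb
  | babbaaab => babbab

aa->; aba->ab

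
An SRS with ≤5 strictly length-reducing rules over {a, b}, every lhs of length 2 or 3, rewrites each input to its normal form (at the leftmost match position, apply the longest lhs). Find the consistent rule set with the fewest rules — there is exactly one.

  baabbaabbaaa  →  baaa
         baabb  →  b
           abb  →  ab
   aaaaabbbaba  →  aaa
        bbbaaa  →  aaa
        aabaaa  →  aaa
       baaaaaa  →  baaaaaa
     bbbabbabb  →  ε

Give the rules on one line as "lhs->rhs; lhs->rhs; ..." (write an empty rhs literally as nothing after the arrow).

  | baabbaabbaaa => bbaabbaaa => baabbaaa => bbaaa => baaa
  | baabb => bb => b
  | abb => ab
  | aaaaabbbaba => aaabbaba => ababa => aaa

aab->; bab->a; bb->b; bbb->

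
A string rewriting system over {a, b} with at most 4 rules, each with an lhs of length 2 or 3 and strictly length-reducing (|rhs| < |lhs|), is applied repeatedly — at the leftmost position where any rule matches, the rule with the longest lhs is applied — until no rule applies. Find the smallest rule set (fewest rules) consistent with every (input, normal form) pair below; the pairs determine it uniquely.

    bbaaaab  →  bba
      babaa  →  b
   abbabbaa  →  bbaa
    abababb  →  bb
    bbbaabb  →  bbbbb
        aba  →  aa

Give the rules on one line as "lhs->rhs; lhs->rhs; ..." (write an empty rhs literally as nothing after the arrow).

aaa->; aab->b; ab->a; abb->b

  | bbaaaab => bbab => bba
  | babaa => baaa => b
  | abbabbaa => babbaa => bbaa
  | abababb => aababb => babb => bb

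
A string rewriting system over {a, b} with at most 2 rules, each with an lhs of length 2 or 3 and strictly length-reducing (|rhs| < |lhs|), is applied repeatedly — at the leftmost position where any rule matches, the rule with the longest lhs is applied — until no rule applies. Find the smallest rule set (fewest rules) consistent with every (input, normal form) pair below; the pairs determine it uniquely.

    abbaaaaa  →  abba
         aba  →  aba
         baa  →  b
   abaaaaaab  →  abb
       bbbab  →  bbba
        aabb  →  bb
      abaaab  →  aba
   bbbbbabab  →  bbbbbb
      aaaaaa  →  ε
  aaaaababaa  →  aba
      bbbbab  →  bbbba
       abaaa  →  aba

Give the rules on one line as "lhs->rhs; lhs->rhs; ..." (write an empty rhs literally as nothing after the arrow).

aa->; bab->ba

  | abbaaaaa => abbaaa => abba
  | aba
  | baa => b
  | abaaaaaab => abaaaab => abaab => abb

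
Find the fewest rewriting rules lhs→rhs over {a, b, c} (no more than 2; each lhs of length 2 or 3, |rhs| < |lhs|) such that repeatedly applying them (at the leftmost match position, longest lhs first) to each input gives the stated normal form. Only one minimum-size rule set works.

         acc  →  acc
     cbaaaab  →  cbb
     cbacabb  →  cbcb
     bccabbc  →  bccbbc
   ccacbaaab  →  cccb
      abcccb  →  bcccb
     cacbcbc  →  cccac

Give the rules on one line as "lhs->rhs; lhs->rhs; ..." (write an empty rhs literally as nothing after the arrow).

ab->b; acb->ca

  | acc
  | cbaaaab => cbaaab => cbaab => cbab => cbb
  | cbacabb => cbacbb => cbcab => cbcb
  | bccabbc => bccbbc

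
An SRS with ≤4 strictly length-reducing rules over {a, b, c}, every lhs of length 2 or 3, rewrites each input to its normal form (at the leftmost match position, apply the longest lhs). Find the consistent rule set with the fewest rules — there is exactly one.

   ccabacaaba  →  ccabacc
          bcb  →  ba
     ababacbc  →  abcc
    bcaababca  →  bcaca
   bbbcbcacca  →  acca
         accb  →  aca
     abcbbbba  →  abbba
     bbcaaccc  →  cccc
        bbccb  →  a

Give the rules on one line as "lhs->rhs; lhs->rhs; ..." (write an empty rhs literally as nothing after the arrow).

  | ccabacaaba => ccabaccba => ccabacaa => ccabacc
  | bcb => ba
  | ababacbc => abacbc => abaac => abcc
  | bcaababca => bccbabca => bcaabca => bccbca => bcaca

aa->c; bab->b; bbc->; cb->a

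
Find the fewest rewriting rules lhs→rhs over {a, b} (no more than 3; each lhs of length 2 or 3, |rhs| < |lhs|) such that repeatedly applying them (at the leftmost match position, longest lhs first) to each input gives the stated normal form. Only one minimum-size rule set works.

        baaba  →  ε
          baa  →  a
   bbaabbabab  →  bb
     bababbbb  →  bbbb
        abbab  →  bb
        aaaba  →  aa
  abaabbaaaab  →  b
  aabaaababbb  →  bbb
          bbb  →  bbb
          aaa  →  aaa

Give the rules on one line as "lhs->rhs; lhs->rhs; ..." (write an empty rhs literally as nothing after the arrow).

  | baaba => aba => ε
  | baa => a
  | bbaabbabab => babbabab => bbabab => bbab => bb
  | bababbbb => babbbb => bbbb

ab->b; aba->; ba->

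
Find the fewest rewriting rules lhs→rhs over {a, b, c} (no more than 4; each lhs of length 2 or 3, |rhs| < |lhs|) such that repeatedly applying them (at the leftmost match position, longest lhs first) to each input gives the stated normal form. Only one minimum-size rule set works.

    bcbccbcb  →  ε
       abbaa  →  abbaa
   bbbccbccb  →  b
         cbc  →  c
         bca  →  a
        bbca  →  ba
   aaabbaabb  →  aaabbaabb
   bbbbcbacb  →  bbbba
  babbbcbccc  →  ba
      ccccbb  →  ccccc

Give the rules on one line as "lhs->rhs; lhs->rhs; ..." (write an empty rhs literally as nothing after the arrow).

bc->; cb->; cbb->cc

  | bcbccbcb => bccbcb => cbcb => cb => ε
  | abbaa
  | bbbccbccb => bbcbccb => bbccb => bcb => b
  | cbc => c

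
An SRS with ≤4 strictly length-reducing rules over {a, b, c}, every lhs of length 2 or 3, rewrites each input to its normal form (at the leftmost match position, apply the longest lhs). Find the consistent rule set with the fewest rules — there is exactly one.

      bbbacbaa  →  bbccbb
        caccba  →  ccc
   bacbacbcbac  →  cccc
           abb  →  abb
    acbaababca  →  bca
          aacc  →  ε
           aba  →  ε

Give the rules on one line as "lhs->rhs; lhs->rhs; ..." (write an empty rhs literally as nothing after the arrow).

ac->; ba->c; baa->bb; bcb->

  | bbbacbaa => bbccbaa => bbccbb
  | caccba => ccba => ccc
  | bacbacbcbac => ccbacbcbac => ccccbcbac => ccccac => cccc
  | abb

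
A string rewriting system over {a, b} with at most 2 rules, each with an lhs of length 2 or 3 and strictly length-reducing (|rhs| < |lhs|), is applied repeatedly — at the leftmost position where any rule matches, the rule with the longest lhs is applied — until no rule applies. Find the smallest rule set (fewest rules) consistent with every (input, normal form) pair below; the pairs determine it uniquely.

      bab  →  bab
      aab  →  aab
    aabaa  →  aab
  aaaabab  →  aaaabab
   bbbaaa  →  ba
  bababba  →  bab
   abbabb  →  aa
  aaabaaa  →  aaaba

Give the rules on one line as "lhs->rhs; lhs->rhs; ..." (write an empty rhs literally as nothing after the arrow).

  | bab
  | aab
  | aabaa => aab
  | aaaabab

baa->b; bb->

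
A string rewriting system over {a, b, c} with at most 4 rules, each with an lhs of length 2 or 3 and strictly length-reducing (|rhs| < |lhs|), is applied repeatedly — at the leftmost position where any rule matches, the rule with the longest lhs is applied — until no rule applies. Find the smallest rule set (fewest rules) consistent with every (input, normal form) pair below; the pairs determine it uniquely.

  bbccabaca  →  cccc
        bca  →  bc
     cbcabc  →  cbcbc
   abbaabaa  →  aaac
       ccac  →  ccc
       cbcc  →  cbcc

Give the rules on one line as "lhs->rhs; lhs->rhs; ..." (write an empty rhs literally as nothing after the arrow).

  | bbccabaca => ccabaca => ccbaca => cccca => cccc
  | bca => bc
  | cbcabc => cbcbc
  | abbaabaa => aaabaa => aaaca => aaac

ba->c; bb->; ca->c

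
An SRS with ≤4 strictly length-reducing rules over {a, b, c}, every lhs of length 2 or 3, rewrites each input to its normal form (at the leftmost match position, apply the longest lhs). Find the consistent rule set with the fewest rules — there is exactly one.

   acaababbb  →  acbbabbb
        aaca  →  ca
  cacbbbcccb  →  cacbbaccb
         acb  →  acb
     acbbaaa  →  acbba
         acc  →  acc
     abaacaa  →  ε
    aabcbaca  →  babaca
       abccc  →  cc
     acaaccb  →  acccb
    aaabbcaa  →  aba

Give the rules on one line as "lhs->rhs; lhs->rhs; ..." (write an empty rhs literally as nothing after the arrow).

aa->; aab->bb; bc->a

  | acaababbb => acbbabbb
  | aaca => ca
  | cacbbbcccb => cacbbaccb
  | acb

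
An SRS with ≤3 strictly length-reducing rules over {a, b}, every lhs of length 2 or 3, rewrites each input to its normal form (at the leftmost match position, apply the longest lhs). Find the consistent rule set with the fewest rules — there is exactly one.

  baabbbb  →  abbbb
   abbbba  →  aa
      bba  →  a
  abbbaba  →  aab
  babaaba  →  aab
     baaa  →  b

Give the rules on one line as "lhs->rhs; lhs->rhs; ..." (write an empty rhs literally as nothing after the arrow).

  | baabbbb => babbbb => abbbb
  | abbbba => abba => aa
  | bba => a
  | abbbaba => ababa => aaba => aab

ba->b; bab->ab; bba->a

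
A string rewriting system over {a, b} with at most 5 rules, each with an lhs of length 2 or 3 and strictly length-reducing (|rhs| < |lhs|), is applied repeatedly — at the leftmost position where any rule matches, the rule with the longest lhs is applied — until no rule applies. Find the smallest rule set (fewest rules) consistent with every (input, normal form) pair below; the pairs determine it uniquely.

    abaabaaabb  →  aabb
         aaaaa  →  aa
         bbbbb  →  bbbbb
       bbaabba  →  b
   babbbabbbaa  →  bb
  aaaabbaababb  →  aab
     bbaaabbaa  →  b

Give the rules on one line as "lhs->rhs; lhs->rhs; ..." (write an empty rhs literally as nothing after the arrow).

aaa->aa; ba->; baa->ba; bab->

  | abaabaaabb => ababaaabb => aaaabb => aaabb => aabb
  | aaaaa => aaaa => aaa => aa
  | bbbbb
  | bbaabba => bbabba => bba => b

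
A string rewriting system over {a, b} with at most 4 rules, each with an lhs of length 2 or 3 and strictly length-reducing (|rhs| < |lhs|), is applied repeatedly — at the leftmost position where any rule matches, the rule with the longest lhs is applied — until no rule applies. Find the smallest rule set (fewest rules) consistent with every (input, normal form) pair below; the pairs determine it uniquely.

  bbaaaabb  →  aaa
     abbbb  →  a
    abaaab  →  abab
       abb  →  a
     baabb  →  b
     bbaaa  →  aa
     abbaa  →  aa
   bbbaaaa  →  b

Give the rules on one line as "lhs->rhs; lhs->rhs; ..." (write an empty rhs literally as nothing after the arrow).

baa->b; bb->; bba->

  | bbaaaabb => aaabb => aaa
  | abbbb => abb => a
  | abaaab => abab
  | abb => a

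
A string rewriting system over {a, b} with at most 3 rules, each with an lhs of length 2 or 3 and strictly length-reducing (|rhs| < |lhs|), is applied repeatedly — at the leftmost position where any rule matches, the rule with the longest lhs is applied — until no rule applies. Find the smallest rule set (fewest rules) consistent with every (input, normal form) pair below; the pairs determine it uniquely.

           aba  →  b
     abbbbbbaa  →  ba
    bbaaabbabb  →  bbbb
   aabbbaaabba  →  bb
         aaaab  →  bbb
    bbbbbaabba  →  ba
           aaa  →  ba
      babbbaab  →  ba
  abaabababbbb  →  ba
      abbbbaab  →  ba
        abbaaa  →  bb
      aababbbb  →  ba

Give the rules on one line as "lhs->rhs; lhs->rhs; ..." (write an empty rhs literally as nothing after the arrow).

aa->b; ab->a; bba->ba

  | aba => aa => b
  | abbbbbbaa => abbbbbaa => abbbbaa => abbbaa => abbaa => abaa => aaa => ba
  | bbaaabbabb => baaabbabb => bbabbabb => babbabb => bababb => baabb => bbbb
  | aabbbaaabba => bbbbaaabba => bbbaaabba => bbaaabba => baaabba => bbabba => babba => baba => baa => bb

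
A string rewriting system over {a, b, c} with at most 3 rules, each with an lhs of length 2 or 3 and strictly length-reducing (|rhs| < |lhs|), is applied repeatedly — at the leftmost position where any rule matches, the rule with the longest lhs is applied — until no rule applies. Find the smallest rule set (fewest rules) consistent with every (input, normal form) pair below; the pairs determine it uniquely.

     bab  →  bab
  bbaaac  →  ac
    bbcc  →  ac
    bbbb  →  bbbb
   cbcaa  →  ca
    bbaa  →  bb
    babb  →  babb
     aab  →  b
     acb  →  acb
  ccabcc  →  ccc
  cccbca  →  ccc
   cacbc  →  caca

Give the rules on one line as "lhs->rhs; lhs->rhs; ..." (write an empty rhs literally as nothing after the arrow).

aa->; bac->ac; bc->a

  | bab
  | bbaaac => bbac => bac => ac
  | bbcc => bac => ac
  | bbbb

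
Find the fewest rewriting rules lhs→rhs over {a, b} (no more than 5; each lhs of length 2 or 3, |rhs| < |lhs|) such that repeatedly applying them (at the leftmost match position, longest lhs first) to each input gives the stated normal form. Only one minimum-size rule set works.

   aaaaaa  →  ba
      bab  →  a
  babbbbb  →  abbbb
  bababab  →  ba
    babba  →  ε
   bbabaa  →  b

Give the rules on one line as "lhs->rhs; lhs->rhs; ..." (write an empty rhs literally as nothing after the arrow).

aa->b; aba->; baa->a; bab->a

  | aaaaaa => baaaa => aaa => ba
  | bab => a
  | babbbbb => abbbb
  | bababab => aabab => bbab => ba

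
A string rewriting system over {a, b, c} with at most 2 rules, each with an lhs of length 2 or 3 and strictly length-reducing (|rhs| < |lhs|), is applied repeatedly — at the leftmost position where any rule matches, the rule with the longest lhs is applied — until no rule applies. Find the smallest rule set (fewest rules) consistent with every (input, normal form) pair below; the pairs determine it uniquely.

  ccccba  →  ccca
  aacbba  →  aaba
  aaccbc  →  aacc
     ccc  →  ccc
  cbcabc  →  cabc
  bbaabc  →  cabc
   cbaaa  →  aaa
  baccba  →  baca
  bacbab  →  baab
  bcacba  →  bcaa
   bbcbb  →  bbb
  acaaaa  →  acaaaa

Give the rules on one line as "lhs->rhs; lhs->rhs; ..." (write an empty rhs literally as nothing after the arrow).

bba->c; cb->

  | ccccba => ccca
  | aacbba => aaba
  | aaccbc => aacc
  | ccc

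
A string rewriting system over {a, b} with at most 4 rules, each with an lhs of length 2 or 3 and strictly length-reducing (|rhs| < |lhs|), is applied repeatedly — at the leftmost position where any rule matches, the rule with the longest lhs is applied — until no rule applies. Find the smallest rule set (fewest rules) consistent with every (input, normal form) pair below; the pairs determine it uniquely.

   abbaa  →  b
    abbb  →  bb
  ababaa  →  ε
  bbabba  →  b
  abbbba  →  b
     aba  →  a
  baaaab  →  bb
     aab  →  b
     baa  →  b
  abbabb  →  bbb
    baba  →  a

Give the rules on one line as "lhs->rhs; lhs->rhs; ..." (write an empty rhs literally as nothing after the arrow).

aa->; ab->; ba->b; bba->a

  | abbaa => baa => ba => b
  | abbb => bb
  | ababaa => abaa => aa => ε
  | bbabba => abba => ba => b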